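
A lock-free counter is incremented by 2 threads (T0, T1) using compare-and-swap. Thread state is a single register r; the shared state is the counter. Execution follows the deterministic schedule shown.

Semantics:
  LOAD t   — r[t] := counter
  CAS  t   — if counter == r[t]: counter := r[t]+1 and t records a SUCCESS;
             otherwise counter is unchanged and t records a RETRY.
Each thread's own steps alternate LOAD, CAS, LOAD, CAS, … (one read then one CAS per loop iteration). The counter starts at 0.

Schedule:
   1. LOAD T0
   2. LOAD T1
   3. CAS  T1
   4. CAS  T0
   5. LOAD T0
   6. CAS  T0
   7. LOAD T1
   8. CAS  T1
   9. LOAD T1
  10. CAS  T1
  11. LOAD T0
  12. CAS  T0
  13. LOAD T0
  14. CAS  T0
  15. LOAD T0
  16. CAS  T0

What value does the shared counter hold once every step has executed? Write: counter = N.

counter = 7

T0 LOAD — after: cnt=0, r=0 — load
T1 LOAD — after: cnt=0, r=0 — load
T1 CAS — after: cnt=1, r=0 — ok
T0 CAS — after: cnt=1, r=0 — retry
T0 LOAD — after: cnt=1, r=1 — load
T0 CAS — after: cnt=2, r=1 — ok
T1 LOAD — after: cnt=2, r=2 — load
T1 CAS — after: cnt=3, r=2 — ok
T1 LOAD — after: cnt=3, r=3 — load
T1 CAS — after: cnt=4, r=3 — ok
T0 LOAD — after: cnt=4, r=4 — load
T0 CAS — after: cnt=5, r=4 — ok
T0 LOAD — after: cnt=5, r=5 — load
T0 CAS — after: cnt=6, r=5 — ok
T0 LOAD — after: cnt=6, r=6 — load
T0 CAS — after: cnt=7, r=6 — ok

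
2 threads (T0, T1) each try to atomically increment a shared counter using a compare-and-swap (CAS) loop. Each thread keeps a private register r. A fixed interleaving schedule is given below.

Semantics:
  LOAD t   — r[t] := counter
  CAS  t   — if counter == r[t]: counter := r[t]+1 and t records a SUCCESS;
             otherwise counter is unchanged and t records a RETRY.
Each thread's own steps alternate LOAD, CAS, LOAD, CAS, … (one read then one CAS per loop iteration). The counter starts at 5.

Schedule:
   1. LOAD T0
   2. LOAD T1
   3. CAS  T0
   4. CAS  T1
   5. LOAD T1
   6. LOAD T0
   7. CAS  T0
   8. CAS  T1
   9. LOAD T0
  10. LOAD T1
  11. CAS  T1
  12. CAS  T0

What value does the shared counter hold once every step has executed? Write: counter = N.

[1] T0.load  rd  (counter 5, T0.r 5)
[2] T1.load  rd  (counter 5, T1.r 5)
[3] T0.cas  hit  (counter 6, T0.r 5)
[4] T1.cas  miss  (counter 6, T1.r 5)
[5] T1.load  rd  (counter 6, T1.r 6)
[6] T0.load  rd  (counter 6, T0.r 6)
[7] T0.cas  hit  (counter 7, T0.r 6)
[8] T1.cas  miss  (counter 7, T1.r 6)
[9] T0.load  rd  (counter 7, T0.r 7)
[10] T1.load  rd  (counter 7, T1.r 7)
[11] T1.cas  hit  (counter 8, T1.r 7)
[12] T0.cas  miss  (counter 8, T0.r 7)

counter = 8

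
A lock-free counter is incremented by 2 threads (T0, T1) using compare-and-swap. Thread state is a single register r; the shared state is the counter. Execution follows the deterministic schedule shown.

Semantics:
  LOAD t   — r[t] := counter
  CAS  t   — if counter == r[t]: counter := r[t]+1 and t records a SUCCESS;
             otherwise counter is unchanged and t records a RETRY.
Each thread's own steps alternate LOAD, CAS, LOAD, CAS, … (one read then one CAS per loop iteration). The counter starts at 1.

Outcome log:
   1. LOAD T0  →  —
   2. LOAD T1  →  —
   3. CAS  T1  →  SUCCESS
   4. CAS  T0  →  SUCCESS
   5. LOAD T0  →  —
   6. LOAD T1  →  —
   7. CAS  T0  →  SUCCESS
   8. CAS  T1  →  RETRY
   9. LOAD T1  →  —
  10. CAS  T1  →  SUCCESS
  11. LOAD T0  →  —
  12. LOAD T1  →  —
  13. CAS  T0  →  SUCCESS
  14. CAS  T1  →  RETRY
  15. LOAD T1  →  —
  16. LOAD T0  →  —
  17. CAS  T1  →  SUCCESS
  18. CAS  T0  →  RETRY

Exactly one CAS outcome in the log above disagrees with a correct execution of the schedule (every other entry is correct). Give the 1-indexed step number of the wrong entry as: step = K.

Reference trace:
[1] T0.load  rd  (counter 1, T0.r 1)
[2] T1.load  rd  (counter 1, T1.r 1)
[3] T1.cas  hit  (counter 2, T1.r 1)
[4] T0.cas  miss  (counter 2, T0.r 1)
[5] T0.load  rd  (counter 2, T0.r 2)
[6] T1.load  rd  (counter 2, T1.r 2)
[7] T0.cas  hit  (counter 3, T0.r 2)
[8] T1.cas  miss  (counter 3, T1.r 2)
[9] T1.load  rd  (counter 3, T1.r 3)
[10] T1.cas  hit  (counter 4, T1.r 3)
[11] T0.load  rd  (counter 4, T0.r 4)
[12] T1.load  rd  (counter 4, T1.r 4)
[13] T0.cas  hit  (counter 5, T0.r 4)
[14] T1.cas  miss  (counter 5, T1.r 4)
[15] T1.load  rd  (counter 5, T1.r 5)
[16] T0.load  rd  (counter 5, T0.r 5)
[17] T1.cas  hit  (counter 6, T1.r 5)
[18] T0.cas  miss  (counter 6, T0.r 5)
Log disagrees first at step 4.

step = 4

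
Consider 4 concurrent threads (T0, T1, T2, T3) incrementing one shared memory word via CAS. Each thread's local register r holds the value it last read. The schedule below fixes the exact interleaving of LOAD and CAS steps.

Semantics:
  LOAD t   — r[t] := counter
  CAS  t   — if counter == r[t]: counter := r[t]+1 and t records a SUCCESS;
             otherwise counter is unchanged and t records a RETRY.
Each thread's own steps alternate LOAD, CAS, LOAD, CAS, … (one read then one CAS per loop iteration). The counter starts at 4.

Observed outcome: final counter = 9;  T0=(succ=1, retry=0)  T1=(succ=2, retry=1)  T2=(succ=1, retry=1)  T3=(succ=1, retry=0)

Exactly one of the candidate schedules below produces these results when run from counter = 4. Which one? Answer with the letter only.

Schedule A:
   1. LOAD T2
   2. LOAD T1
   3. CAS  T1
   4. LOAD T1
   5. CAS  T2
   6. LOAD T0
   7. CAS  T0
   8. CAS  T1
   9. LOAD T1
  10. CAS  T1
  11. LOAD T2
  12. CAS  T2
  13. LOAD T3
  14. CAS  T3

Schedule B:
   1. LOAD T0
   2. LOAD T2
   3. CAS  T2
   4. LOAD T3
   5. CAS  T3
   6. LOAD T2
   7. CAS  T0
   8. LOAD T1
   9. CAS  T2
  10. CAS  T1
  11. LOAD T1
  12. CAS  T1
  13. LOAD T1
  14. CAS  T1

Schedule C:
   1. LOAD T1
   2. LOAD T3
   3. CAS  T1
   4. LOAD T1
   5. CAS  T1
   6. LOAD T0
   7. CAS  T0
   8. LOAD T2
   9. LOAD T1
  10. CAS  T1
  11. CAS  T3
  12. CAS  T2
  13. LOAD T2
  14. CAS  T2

A

Simulating candidate A:
T2 LOAD — after: cnt=4, r=4 — load
T1 LOAD — after: cnt=4, r=4 — load
T1 CAS — after: cnt=5, r=4 — ok
T1 LOAD — after: cnt=5, r=5 — load
T2 CAS — after: cnt=5, r=4 — retry
T0 LOAD — after: cnt=5, r=5 — load
T0 CAS — after: cnt=6, r=5 — ok
T1 CAS — after: cnt=6, r=5 — retry
T1 LOAD — after: cnt=6, r=6 — load
T1 CAS — after: cnt=7, r=6 — ok
T2 LOAD — after: cnt=7, r=7 — load
T2 CAS — after: cnt=8, r=7 — ok
T3 LOAD — after: cnt=8, r=8 — load
T3 CAS — after: cnt=9, r=8 — ok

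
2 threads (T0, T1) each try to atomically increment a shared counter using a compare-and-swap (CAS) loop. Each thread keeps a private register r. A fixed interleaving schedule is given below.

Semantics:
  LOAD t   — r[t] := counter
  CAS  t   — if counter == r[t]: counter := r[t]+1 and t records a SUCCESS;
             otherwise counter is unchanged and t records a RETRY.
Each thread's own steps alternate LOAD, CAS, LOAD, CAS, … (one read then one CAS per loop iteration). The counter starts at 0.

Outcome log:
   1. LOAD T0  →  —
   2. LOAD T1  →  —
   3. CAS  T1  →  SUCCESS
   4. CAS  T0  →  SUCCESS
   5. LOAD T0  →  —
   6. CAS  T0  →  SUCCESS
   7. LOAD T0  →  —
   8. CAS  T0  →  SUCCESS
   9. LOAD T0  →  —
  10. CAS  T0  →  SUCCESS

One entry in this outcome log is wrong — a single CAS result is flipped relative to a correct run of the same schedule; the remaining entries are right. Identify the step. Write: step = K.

Correct run:
step 1: T0 LOAD ⇒ load; ctr=0 reg=0
step 2: T1 LOAD ⇒ load; ctr=0 reg=0
step 3: T1 CAS ⇒ ok; ctr=1 reg=0
step 4: T0 CAS ⇒ retry; ctr=1 reg=0
step 5: T0 LOAD ⇒ load; ctr=1 reg=1
step 6: T0 CAS ⇒ ok; ctr=2 reg=1
step 7: T0 LOAD ⇒ load; ctr=2 reg=2
step 8: T0 CAS ⇒ ok; ctr=3 reg=2
step 9: T0 LOAD ⇒ load; ctr=3 reg=3
step 10: T0 CAS ⇒ ok; ctr=4 reg=3
Mismatch at 4.

step = 4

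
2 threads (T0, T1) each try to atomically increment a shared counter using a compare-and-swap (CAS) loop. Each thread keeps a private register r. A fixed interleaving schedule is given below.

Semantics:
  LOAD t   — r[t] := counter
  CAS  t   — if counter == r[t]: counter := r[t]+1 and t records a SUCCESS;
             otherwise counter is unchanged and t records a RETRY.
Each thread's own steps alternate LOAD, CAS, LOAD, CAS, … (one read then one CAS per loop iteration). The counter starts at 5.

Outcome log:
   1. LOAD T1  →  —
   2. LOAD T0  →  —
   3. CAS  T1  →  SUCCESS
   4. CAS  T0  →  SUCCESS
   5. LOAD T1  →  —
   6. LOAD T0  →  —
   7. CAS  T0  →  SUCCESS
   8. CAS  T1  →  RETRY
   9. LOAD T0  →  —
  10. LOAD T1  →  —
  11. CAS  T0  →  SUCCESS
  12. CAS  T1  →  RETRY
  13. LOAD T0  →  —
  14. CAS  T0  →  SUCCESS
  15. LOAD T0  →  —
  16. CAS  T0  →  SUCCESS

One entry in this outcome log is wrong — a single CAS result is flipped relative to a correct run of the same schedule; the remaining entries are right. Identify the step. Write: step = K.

step = 4

Correct run:
step 1: T1 LOAD ⇒ load; ctr=5 reg=5
step 2: T0 LOAD ⇒ load; ctr=5 reg=5
step 3: T1 CAS ⇒ ok; ctr=6 reg=5
step 4: T0 CAS ⇒ retry; ctr=6 reg=5
step 5: T1 LOAD ⇒ load; ctr=6 reg=6
step 6: T0 LOAD ⇒ load; ctr=6 reg=6
step 7: T0 CAS ⇒ ok; ctr=7 reg=6
step 8: T1 CAS ⇒ retry; ctr=7 reg=6
step 9: T0 LOAD ⇒ load; ctr=7 reg=7
step 10: T1 LOAD ⇒ load; ctr=7 reg=7
step 11: T0 CAS ⇒ ok; ctr=8 reg=7
step 12: T1 CAS ⇒ retry; ctr=8 reg=7
step 13: T0 LOAD ⇒ load; ctr=8 reg=8
step 14: T0 CAS ⇒ ok; ctr=9 reg=8
step 15: T0 LOAD ⇒ load; ctr=9 reg=9
step 16: T0 CAS ⇒ ok; ctr=10 reg=9
Log disagrees first at step 4.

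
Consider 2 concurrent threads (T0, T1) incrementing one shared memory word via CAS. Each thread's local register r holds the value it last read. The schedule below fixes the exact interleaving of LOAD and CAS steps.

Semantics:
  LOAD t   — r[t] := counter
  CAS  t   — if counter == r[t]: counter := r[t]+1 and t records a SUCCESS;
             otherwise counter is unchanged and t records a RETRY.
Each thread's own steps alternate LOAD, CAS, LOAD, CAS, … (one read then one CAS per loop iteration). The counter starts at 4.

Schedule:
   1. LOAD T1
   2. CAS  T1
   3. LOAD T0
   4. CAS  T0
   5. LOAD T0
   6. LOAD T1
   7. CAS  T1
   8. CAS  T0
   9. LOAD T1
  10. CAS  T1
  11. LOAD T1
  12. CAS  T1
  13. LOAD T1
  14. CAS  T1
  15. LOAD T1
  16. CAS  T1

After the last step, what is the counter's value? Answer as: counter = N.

step 1: T1 LOAD ⇒ load; ctr=4 reg=4
step 2: T1 CAS ⇒ ok; ctr=5 reg=4
step 3: T0 LOAD ⇒ load; ctr=5 reg=5
step 4: T0 CAS ⇒ ok; ctr=6 reg=5
step 5: T0 LOAD ⇒ load; ctr=6 reg=6
step 6: T1 LOAD ⇒ load; ctr=6 reg=6
step 7: T1 CAS ⇒ ok; ctr=7 reg=6
step 8: T0 CAS ⇒ retry; ctr=7 reg=6
step 9: T1 LOAD ⇒ load; ctr=7 reg=7
step 10: T1 CAS ⇒ ok; ctr=8 reg=7
step 11: T1 LOAD ⇒ load; ctr=8 reg=8
step 12: T1 CAS ⇒ ok; ctr=9 reg=8
step 13: T1 LOAD ⇒ load; ctr=9 reg=9
step 14: T1 CAS ⇒ ok; ctr=10 reg=9
step 15: T1 LOAD ⇒ load; ctr=10 reg=10
step 16: T1 CAS ⇒ ok; ctr=11 reg=10

counter = 11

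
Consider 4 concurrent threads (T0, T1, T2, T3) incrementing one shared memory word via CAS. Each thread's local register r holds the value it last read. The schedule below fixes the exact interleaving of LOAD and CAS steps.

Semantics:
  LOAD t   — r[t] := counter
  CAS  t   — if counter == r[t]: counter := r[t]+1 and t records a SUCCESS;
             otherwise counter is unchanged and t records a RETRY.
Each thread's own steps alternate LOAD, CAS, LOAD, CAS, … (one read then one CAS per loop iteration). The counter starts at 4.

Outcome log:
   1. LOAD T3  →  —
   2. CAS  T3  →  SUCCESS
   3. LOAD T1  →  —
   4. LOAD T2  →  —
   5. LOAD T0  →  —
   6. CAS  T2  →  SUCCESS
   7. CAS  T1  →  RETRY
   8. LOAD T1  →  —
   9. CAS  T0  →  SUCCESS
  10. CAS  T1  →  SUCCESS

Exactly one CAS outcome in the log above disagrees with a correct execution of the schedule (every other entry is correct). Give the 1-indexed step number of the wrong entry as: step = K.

Reference trace:
T3 LOAD — after: cnt=4, r=4 — load
T3 CAS — after: cnt=5, r=4 — ok
T1 LOAD — after: cnt=5, r=5 — load
T2 LOAD — after: cnt=5, r=5 — load
T0 LOAD — after: cnt=5, r=5 — load
T2 CAS — after: cnt=6, r=5 — ok
T1 CAS — after: cnt=6, r=5 — retry
T1 LOAD — after: cnt=6, r=6 — load
T0 CAS — after: cnt=6, r=5 — retry
T1 CAS — after: cnt=7, r=6 — ok
Log disagrees first at step 9.

step = 9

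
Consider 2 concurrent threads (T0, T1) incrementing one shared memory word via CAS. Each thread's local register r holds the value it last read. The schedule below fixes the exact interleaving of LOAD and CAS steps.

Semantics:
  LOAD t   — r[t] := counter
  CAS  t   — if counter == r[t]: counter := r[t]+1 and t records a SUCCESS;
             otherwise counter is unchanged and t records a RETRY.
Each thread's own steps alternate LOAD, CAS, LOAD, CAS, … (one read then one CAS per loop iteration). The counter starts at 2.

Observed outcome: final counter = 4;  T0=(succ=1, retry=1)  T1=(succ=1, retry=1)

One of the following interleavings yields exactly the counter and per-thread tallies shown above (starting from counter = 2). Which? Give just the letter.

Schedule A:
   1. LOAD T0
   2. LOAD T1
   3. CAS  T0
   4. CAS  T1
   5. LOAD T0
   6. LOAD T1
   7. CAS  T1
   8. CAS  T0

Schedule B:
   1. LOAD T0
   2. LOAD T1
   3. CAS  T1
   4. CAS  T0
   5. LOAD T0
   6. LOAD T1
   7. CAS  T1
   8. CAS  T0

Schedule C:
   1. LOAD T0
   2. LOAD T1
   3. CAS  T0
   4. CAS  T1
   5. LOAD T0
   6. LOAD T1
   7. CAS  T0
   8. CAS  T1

Simulating candidate A:
step 1: T0 LOAD ⇒ load; ctr=2 reg=2
step 2: T1 LOAD ⇒ load; ctr=2 reg=2
step 3: T0 CAS ⇒ ok; ctr=3 reg=2
step 4: T1 CAS ⇒ retry; ctr=3 reg=2
step 5: T0 LOAD ⇒ load; ctr=3 reg=3
step 6: T1 LOAD ⇒ load; ctr=3 reg=3
step 7: T1 CAS ⇒ ok; ctr=4 reg=3
step 8: T0 CAS ⇒ retry; ctr=4 reg=3

A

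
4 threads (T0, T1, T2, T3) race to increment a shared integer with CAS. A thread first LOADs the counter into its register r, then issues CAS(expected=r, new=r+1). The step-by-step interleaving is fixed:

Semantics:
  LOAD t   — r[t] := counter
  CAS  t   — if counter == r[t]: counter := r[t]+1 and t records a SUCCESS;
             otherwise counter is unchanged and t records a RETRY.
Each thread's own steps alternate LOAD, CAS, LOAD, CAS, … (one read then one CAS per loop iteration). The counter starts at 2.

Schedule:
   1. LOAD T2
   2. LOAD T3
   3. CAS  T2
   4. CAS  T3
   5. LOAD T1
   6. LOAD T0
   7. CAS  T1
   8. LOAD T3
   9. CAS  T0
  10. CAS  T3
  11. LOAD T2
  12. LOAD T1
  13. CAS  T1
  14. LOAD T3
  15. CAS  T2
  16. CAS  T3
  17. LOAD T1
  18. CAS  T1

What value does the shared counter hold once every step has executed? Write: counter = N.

   1) LOAD T2:  M=2  r_T2=2
   2) LOAD T3:  M=2  r_T3=2
   3) CAS  T2:  M=3  r_T2=2 ✓
   4) CAS  T3:  M=3  r_T3=2 ✗
   5) LOAD T1:  M=3  r_T1=3
   6) LOAD T0:  M=3  r_T0=3
   7) CAS  T1:  M=4  r_T1=3 ✓
   8) LOAD T3:  M=4  r_T3=4
   9) CAS  T0:  M=4  r_T0=3 ✗
  10) CAS  T3:  M=5  r_T3=4 ✓
  11) LOAD T2:  M=5  r_T2=5
  12) LOAD T1:  M=5  r_T1=5
  13) CAS  T1:  M=6  r_T1=5 ✓
  14) LOAD T3:  M=6  r_T3=6
  15) CAS  T2:  M=6  r_T2=5 ✗
  16) CAS  T3:  M=7  r_T3=6 ✓
  17) LOAD T1:  M=7  r_T1=7
  18) CAS  T1:  M=8  r_T1=7 ✓

counter = 8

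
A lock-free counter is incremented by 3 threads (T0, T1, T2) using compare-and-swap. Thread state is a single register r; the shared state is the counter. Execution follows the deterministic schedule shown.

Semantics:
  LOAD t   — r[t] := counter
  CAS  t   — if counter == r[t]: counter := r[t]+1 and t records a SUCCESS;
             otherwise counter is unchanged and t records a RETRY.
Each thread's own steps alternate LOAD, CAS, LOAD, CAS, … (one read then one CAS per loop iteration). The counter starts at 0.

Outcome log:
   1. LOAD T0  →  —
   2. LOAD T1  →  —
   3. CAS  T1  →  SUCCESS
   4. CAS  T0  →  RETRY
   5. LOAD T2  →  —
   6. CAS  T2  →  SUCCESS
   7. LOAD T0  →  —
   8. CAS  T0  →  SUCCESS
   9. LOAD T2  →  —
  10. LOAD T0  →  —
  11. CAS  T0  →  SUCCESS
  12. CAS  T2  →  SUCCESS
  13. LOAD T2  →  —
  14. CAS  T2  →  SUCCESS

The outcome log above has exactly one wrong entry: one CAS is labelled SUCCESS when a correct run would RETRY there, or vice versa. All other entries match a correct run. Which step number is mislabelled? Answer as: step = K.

Correct run:
#1 T0 reads 0
#2 T1 reads 0
#3 T1 CAS(0→1) writes; counter now 1
#4 T0 CAS(0→1) fails; counter now 1
#5 T2 reads 1
#6 T2 CAS(1→2) writes; counter now 2
#7 T0 reads 2
#8 T0 CAS(2→3) writes; counter now 3
#9 T2 reads 3
#10 T0 reads 3
#11 T0 CAS(3→4) writes; counter now 4
#12 T2 CAS(3→4) fails; counter now 4
#13 T2 reads 4
#14 T2 CAS(4→5) writes; counter now 5
Log disagrees first at step 12.

step = 12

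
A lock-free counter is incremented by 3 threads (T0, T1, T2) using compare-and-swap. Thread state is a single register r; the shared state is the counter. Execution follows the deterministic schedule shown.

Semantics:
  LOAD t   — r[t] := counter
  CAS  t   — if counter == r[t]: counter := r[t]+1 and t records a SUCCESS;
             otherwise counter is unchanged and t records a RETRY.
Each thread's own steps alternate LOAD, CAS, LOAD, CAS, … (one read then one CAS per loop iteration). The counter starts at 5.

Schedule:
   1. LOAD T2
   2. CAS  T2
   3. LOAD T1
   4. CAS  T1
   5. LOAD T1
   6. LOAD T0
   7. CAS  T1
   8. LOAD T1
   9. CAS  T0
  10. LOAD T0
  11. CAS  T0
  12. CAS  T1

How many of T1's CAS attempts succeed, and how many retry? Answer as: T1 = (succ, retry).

T1 = (2, 1)

[1] T2.load  rd  (counter 5, T2.r 5)
[2] T2.cas  hit  (counter 6, T2.r 5)
[3] T1.load  rd  (counter 6, T1.r 6)
[4] T1.cas  hit  (counter 7, T1.r 6)
[5] T1.load  rd  (counter 7, T1.r 7)
[6] T0.load  rd  (counter 7, T0.r 7)
[7] T1.cas  hit  (counter 8, T1.r 7)
[8] T1.load  rd  (counter 8, T1.r 8)
[9] T0.cas  miss  (counter 8, T0.r 7)
[10] T0.load  rd  (counter 8, T0.r 8)
[11] T0.cas  hit  (counter 9, T0.r 8)
[12] T1.cas  miss  (counter 9, T1.r 8)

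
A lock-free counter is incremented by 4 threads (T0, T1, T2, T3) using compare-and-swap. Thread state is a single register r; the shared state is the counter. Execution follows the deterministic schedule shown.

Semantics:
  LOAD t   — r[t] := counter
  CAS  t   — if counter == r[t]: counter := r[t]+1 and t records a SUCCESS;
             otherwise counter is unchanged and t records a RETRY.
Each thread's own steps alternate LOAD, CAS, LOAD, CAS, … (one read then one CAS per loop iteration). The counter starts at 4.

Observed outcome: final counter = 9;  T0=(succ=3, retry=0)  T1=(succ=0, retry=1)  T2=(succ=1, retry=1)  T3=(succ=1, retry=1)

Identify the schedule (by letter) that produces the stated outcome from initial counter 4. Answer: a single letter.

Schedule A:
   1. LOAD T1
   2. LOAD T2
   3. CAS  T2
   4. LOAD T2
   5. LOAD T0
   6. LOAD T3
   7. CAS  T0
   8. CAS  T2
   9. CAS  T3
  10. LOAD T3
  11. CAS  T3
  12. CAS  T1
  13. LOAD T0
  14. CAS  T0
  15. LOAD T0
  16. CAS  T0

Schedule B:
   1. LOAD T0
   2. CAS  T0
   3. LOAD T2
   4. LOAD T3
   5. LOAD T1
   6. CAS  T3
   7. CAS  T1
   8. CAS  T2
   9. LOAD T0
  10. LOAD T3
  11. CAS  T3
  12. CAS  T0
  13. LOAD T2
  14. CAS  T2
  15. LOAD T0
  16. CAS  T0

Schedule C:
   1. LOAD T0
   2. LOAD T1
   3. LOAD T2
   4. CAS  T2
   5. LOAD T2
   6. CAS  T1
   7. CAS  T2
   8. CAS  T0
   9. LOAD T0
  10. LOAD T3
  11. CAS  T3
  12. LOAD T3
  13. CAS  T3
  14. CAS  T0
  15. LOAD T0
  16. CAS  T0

Simulating candidate A:
step 1: T1 LOAD ⇒ load; ctr=4 reg=4
step 2: T2 LOAD ⇒ load; ctr=4 reg=4
step 3: T2 CAS ⇒ ok; ctr=5 reg=4
step 4: T2 LOAD ⇒ load; ctr=5 reg=5
step 5: T0 LOAD ⇒ load; ctr=5 reg=5
step 6: T3 LOAD ⇒ load; ctr=5 reg=5
step 7: T0 CAS ⇒ ok; ctr=6 reg=5
step 8: T2 CAS ⇒ retry; ctr=6 reg=5
step 9: T3 CAS ⇒ retry; ctr=6 reg=5
step 10: T3 LOAD ⇒ load; ctr=6 reg=6
step 11: T3 CAS ⇒ ok; ctr=7 reg=6
step 12: T1 CAS ⇒ retry; ctr=7 reg=4
step 13: T0 LOAD ⇒ load; ctr=7 reg=7
step 14: T0 CAS ⇒ ok; ctr=8 reg=7
step 15: T0 LOAD ⇒ load; ctr=8 reg=8
step 16: T0 CAS ⇒ ok; ctr=9 reg=8

A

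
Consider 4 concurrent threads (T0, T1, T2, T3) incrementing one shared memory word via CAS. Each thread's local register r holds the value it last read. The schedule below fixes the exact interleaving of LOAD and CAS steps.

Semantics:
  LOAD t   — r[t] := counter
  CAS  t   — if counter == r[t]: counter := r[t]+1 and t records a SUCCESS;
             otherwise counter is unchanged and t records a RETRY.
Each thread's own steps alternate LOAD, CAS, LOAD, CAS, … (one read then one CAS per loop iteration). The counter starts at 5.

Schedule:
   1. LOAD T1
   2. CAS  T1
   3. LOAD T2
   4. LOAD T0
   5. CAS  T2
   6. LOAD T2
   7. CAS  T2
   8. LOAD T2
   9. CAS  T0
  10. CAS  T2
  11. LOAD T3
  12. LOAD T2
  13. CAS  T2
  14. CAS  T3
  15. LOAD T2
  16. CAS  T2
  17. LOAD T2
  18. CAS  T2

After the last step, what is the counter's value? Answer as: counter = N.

counter = 12

step 1: T1 LOAD ⇒ load; ctr=5 reg=5
step 2: T1 CAS ⇒ ok; ctr=6 reg=5
step 3: T2 LOAD ⇒ load; ctr=6 reg=6
step 4: T0 LOAD ⇒ load; ctr=6 reg=6
step 5: T2 CAS ⇒ ok; ctr=7 reg=6
step 6: T2 LOAD ⇒ load; ctr=7 reg=7
step 7: T2 CAS ⇒ ok; ctr=8 reg=7
step 8: T2 LOAD ⇒ load; ctr=8 reg=8
step 9: T0 CAS ⇒ retry; ctr=8 reg=6
step 10: T2 CAS ⇒ ok; ctr=9 reg=8
step 11: T3 LOAD ⇒ load; ctr=9 reg=9
step 12: T2 LOAD ⇒ load; ctr=9 reg=9
step 13: T2 CAS ⇒ ok; ctr=10 reg=9
step 14: T3 CAS ⇒ retry; ctr=10 reg=9
step 15: T2 LOAD ⇒ load; ctr=10 reg=10
step 16: T2 CAS ⇒ ok; ctr=11 reg=10
step 17: T2 LOAD ⇒ load; ctr=11 reg=11
step 18: T2 CAS ⇒ ok; ctr=12 reg=11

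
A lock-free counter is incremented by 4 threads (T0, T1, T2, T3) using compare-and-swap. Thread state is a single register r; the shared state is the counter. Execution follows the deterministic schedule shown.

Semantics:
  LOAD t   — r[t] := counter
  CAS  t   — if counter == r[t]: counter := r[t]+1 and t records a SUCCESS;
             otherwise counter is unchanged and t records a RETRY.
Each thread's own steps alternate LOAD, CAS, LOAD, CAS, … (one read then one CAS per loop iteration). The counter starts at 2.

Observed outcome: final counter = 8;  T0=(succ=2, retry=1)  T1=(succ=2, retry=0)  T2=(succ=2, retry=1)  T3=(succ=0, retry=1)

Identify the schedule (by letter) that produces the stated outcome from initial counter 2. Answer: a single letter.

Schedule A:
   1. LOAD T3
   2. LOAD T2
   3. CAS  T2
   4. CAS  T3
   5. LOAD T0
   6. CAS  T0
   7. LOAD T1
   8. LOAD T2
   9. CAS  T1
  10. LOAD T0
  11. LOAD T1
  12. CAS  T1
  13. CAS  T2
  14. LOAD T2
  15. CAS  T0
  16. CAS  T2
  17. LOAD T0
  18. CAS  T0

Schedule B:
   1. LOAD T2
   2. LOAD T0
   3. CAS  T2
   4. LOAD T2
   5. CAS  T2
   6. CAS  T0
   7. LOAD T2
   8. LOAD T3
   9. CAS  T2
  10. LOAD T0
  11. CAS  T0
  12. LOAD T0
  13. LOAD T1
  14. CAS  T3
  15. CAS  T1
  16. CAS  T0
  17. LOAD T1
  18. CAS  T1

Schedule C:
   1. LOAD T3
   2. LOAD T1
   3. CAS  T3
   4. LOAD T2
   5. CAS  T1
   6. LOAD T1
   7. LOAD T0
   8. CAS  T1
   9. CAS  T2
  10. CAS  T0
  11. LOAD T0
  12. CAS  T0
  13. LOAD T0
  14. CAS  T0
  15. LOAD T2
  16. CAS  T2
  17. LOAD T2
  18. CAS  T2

A

Run A:
T3 LOAD — after: cnt=2, r=2 — load
T2 LOAD — after: cnt=2, r=2 — load
T2 CAS — after: cnt=3, r=2 — ok
T3 CAS — after: cnt=3, r=2 — retry
T0 LOAD — after: cnt=3, r=3 — load
T0 CAS — after: cnt=4, r=3 — ok
T1 LOAD — after: cnt=4, r=4 — load
T2 LOAD — after: cnt=4, r=4 — load
T1 CAS — after: cnt=5, r=4 — ok
T0 LOAD — after: cnt=5, r=5 — load
T1 LOAD — after: cnt=5, r=5 — load
T1 CAS — after: cnt=6, r=5 — ok
T2 CAS — after: cnt=6, r=4 — retry
T2 LOAD — after: cnt=6, r=6 — load
T0 CAS — after: cnt=6, r=5 — retry
T2 CAS — after: cnt=7, r=6 — ok
T0 LOAD — after: cnt=7, r=7 — load
T0 CAS — after: cnt=8, r=7 — ok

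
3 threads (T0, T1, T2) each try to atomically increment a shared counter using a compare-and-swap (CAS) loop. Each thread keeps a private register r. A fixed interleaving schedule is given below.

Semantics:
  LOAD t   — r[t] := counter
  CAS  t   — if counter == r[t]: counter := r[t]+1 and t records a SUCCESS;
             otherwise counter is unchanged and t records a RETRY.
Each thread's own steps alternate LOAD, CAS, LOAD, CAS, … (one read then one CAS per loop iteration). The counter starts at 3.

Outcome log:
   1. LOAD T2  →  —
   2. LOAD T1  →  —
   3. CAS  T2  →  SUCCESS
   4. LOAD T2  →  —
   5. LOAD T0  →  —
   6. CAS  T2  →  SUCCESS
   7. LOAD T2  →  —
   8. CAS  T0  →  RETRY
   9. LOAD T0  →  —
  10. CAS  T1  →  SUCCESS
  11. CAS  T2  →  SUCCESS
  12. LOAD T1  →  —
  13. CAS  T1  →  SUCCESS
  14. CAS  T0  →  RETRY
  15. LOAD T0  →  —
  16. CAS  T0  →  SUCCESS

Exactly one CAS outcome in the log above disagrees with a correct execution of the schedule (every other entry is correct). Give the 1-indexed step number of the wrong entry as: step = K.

step = 10

Reference trace:
step 1: T2 LOAD ⇒ load; ctr=3 reg=3
step 2: T1 LOAD ⇒ load; ctr=3 reg=3
step 3: T2 CAS ⇒ ok; ctr=4 reg=3
step 4: T2 LOAD ⇒ load; ctr=4 reg=4
step 5: T0 LOAD ⇒ load; ctr=4 reg=4
step 6: T2 CAS ⇒ ok; ctr=5 reg=4
step 7: T2 LOAD ⇒ load; ctr=5 reg=5
step 8: T0 CAS ⇒ retry; ctr=5 reg=4
step 9: T0 LOAD ⇒ load; ctr=5 reg=5
step 10: T1 CAS ⇒ retry; ctr=5 reg=3
step 11: T2 CAS ⇒ ok; ctr=6 reg=5
step 12: T1 LOAD ⇒ load; ctr=6 reg=6
step 13: T1 CAS ⇒ ok; ctr=7 reg=6
step 14: T0 CAS ⇒ retry; ctr=7 reg=5
step 15: T0 LOAD ⇒ load; ctr=7 reg=7
step 16: T0 CAS ⇒ ok; ctr=8 reg=7
Log disagrees first at step 10.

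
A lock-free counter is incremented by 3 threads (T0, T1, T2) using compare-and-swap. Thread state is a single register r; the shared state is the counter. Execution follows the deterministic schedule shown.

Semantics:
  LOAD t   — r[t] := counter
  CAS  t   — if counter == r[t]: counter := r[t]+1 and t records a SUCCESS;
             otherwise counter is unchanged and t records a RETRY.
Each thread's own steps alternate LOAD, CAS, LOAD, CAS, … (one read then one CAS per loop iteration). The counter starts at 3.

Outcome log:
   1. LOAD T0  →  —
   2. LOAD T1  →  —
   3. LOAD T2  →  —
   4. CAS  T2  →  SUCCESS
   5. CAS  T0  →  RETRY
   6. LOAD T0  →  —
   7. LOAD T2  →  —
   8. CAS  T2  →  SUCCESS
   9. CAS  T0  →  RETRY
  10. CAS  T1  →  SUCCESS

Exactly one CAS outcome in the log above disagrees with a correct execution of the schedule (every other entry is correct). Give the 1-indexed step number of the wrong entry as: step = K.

step = 10

Correct run:
[1] T0.load  rd  (counter 3, T0.r 3)
[2] T1.load  rd  (counter 3, T1.r 3)
[3] T2.load  rd  (counter 3, T2.r 3)
[4] T2.cas  hit  (counter 4, T2.r 3)
[5] T0.cas  miss  (counter 4, T0.r 3)
[6] T0.load  rd  (counter 4, T0.r 4)
[7] T2.load  rd  (counter 4, T2.r 4)
[8] T2.cas  hit  (counter 5, T2.r 4)
[9] T0.cas  miss  (counter 5, T0.r 4)
[10] T1.cas  miss  (counter 5, T1.r 3)
Mismatch at 10.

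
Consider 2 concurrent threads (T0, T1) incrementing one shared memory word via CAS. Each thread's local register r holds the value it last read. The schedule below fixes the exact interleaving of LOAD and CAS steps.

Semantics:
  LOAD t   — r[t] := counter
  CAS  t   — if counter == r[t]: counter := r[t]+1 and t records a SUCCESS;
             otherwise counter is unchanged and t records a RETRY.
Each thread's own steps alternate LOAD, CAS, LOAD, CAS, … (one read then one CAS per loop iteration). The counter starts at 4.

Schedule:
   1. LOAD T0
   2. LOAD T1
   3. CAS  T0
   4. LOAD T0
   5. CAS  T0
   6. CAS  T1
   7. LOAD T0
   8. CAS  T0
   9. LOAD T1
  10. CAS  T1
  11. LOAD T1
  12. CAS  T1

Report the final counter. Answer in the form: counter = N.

T0 LOAD — after: cnt=4, r=4 — load
T1 LOAD — after: cnt=4, r=4 — load
T0 CAS — after: cnt=5, r=4 — ok
T0 LOAD — after: cnt=5, r=5 — load
T0 CAS — after: cnt=6, r=5 — ok
T1 CAS — after: cnt=6, r=4 — retry
T0 LOAD — after: cnt=6, r=6 — load
T0 CAS — after: cnt=7, r=6 — ok
T1 LOAD — after: cnt=7, r=7 — load
T1 CAS — after: cnt=8, r=7 — ok
T1 LOAD — after: cnt=8, r=8 — load
T1 CAS — after: cnt=9, r=8 — ok

counter = 9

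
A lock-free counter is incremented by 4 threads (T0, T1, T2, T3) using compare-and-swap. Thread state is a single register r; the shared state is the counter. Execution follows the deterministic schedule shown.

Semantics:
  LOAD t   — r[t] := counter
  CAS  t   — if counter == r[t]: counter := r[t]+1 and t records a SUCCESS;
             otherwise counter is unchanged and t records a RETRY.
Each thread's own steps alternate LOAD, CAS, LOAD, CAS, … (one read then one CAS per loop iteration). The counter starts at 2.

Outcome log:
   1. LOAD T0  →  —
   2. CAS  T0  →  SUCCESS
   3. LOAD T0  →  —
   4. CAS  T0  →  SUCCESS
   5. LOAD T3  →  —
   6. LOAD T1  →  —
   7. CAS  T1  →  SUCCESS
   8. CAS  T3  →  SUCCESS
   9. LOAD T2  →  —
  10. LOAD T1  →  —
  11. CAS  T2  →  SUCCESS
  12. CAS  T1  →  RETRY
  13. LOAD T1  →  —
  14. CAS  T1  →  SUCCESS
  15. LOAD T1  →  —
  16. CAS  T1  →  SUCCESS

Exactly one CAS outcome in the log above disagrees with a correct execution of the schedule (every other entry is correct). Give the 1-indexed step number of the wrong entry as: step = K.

step = 8

Correct run:
   1) LOAD T0:  M=2  r_T0=2
   2) CAS  T0:  M=3  r_T0=2 ✓
   3) LOAD T0:  M=3  r_T0=3
   4) CAS  T0:  M=4  r_T0=3 ✓
   5) LOAD T3:  M=4  r_T3=4
   6) LOAD T1:  M=4  r_T1=4
   7) CAS  T1:  M=5  r_T1=4 ✓
   8) CAS  T3:  M=5  r_T3=4 ✗
   9) LOAD T2:  M=5  r_T2=5
  10) LOAD T1:  M=5  r_T1=5
  11) CAS  T2:  M=6  r_T2=5 ✓
  12) CAS  T1:  M=6  r_T1=5 ✗
  13) LOAD T1:  M=6  r_T1=6
  14) CAS  T1:  M=7  r_T1=6 ✓
  15) LOAD T1:  M=7  r_T1=7
  16) CAS  T1:  M=8  r_T1=7 ✓
Flip is step 8.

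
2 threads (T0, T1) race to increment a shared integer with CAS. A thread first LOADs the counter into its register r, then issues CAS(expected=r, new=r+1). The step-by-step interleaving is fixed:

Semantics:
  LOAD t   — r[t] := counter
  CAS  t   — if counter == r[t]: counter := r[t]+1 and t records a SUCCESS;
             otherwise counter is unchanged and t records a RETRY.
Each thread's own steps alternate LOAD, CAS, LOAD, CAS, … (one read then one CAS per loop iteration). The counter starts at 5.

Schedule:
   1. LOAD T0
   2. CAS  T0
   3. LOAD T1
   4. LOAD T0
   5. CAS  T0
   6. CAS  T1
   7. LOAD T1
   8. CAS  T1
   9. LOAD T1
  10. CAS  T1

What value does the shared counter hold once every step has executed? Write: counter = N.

counter = 9

1. LOAD T0 → mem=5 r[T0]=5 [LOAD]
2. CAS T0 → mem=6 r[T0]=5 [OK]
3. LOAD T1 → mem=6 r[T1]=6 [LOAD]
4. LOAD T0 → mem=6 r[T0]=6 [LOAD]
5. CAS T0 → mem=7 r[T0]=6 [OK]
6. CAS T1 → mem=7 r[T1]=6 [RETRY]
7. LOAD T1 → mem=7 r[T1]=7 [LOAD]
8. CAS T1 → mem=8 r[T1]=7 [OK]
9. LOAD T1 → mem=8 r[T1]=8 [LOAD]
10. CAS T1 → mem=9 r[T1]=8 [OK]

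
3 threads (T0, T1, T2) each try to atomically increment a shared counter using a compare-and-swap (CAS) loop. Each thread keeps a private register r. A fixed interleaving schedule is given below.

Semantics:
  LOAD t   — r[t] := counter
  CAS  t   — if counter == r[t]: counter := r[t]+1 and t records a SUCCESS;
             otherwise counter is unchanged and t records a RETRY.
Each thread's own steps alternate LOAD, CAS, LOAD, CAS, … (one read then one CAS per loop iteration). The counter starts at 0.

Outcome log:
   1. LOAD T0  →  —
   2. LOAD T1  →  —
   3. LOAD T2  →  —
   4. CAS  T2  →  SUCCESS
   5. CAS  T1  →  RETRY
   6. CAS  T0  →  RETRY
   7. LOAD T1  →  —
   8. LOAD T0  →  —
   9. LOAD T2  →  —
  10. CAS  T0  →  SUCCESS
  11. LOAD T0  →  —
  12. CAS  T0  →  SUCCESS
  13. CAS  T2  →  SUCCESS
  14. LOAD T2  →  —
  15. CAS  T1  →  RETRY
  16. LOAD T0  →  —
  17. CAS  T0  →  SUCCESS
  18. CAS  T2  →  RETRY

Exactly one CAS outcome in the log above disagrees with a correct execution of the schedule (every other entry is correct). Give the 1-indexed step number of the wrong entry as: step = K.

step = 13

Correct run:
step 1: T0 LOAD ⇒ load; ctr=0 reg=0
step 2: T1 LOAD ⇒ load; ctr=0 reg=0
step 3: T2 LOAD ⇒ load; ctr=0 reg=0
step 4: T2 CAS ⇒ ok; ctr=1 reg=0
step 5: T1 CAS ⇒ retry; ctr=1 reg=0
step 6: T0 CAS ⇒ retry; ctr=1 reg=0
step 7: T1 LOAD ⇒ load; ctr=1 reg=1
step 8: T0 LOAD ⇒ load; ctr=1 reg=1
step 9: T2 LOAD ⇒ load; ctr=1 reg=1
step 10: T0 CAS ⇒ ok; ctr=2 reg=1
step 11: T0 LOAD ⇒ load; ctr=2 reg=2
step 12: T0 CAS ⇒ ok; ctr=3 reg=2
step 13: T2 CAS ⇒ retry; ctr=3 reg=1
step 14: T2 LOAD ⇒ load; ctr=3 reg=3
step 15: T1 CAS ⇒ retry; ctr=3 reg=1
step 16: T0 LOAD ⇒ load; ctr=3 reg=3
step 17: T0 CAS ⇒ ok; ctr=4 reg=3
step 18: T2 CAS ⇒ retry; ctr=4 reg=3
Log disagrees first at step 13.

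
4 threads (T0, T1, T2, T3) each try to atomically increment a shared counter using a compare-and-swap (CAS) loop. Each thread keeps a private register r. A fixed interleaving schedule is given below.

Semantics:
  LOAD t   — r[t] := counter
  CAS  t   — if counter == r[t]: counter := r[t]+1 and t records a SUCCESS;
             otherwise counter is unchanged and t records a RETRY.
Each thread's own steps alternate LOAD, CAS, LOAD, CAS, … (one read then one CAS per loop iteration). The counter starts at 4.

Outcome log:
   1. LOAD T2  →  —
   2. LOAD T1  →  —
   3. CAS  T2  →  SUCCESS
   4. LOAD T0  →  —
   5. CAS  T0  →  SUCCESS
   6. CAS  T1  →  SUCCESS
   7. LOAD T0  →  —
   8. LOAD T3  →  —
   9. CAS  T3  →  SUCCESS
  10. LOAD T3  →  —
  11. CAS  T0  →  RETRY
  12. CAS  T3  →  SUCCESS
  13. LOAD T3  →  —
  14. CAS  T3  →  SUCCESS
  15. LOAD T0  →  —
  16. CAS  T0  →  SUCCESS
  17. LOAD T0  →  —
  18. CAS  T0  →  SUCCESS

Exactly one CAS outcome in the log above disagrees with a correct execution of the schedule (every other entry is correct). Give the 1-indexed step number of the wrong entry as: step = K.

Reference trace:
#1 T2 reads 4
#2 T1 reads 4
#3 T2 CAS(4→5) writes; counter now 5
#4 T0 reads 5
#5 T0 CAS(5→6) writes; counter now 6
#6 T1 CAS(4→5) fails; counter now 6
#7 T0 reads 6
#8 T3 reads 6
#9 T3 CAS(6→7) writes; counter now 7
#10 T3 reads 7
#11 T0 CAS(6→7) fails; counter now 7
#12 T3 CAS(7→8) writes; counter now 8
#13 T3 reads 8
#14 T3 CAS(8→9) writes; counter now 9
#15 T0 reads 9
#16 T0 CAS(9→10) writes; counter now 10
#17 T0 reads 10
#18 T0 CAS(10→11) writes; counter now 11
Log disagrees first at step 6.

step = 6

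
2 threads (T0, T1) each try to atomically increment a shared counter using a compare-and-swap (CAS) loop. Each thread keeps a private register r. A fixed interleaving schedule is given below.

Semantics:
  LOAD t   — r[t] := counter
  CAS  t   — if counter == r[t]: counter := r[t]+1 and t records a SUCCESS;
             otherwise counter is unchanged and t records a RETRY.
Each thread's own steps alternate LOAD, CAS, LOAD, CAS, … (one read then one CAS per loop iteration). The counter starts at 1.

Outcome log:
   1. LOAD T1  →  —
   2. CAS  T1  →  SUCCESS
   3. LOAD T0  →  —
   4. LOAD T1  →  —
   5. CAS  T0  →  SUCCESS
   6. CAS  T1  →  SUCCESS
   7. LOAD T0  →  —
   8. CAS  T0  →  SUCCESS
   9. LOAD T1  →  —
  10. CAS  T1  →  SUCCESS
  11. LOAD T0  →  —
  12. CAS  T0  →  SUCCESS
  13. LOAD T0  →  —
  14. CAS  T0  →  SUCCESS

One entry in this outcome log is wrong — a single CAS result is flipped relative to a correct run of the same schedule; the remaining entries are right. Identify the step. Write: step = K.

Re-executing:
step 1: T1 LOAD ⇒ load; ctr=1 reg=1
step 2: T1 CAS ⇒ ok; ctr=2 reg=1
step 3: T0 LOAD ⇒ load; ctr=2 reg=2
step 4: T1 LOAD ⇒ load; ctr=2 reg=2
step 5: T0 CAS ⇒ ok; ctr=3 reg=2
step 6: T1 CAS ⇒ retry; ctr=3 reg=2
step 7: T0 LOAD ⇒ load; ctr=3 reg=3
step 8: T0 CAS ⇒ ok; ctr=4 reg=3
step 9: T1 LOAD ⇒ load; ctr=4 reg=4
step 10: T1 CAS ⇒ ok; ctr=5 reg=4
step 11: T0 LOAD ⇒ load; ctr=5 reg=5
step 12: T0 CAS ⇒ ok; ctr=6 reg=5
step 13: T0 LOAD ⇒ load; ctr=6 reg=6
step 14: T0 CAS ⇒ ok; ctr=7 reg=6
Log disagrees first at step 6.

step = 6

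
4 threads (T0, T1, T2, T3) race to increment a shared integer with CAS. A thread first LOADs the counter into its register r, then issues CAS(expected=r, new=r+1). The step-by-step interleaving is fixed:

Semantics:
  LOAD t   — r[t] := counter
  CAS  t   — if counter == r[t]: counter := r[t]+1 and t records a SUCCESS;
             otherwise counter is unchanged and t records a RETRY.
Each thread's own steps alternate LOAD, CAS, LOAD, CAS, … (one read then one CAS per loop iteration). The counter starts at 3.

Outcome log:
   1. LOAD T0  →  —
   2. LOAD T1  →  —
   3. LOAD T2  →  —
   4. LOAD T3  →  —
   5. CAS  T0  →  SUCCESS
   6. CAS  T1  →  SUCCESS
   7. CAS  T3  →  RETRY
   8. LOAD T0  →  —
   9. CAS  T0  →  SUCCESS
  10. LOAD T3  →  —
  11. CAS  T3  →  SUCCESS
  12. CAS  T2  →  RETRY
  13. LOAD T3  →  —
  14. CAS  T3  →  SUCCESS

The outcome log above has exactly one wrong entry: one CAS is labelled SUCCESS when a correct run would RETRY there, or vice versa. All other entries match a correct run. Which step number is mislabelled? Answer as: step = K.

Re-executing:
1. LOAD T0 → mem=3 r[T0]=3 [LOAD]
2. LOAD T1 → mem=3 r[T1]=3 [LOAD]
3. LOAD T2 → mem=3 r[T2]=3 [LOAD]
4. LOAD T3 → mem=3 r[T3]=3 [LOAD]
5. CAS T0 → mem=4 r[T0]=3 [OK]
6. CAS T1 → mem=4 r[T1]=3 [RETRY]
7. CAS T3 → mem=4 r[T3]=3 [RETRY]
8. LOAD T0 → mem=4 r[T0]=4 [LOAD]
9. CAS T0 → mem=5 r[T0]=4 [OK]
10. LOAD T3 → mem=5 r[T3]=5 [LOAD]
11. CAS T3 → mem=6 r[T3]=5 [OK]
12. CAS T2 → mem=6 r[T2]=3 [RETRY]
13. LOAD T3 → mem=6 r[T3]=6 [LOAD]
14. CAS T3 → mem=7 r[T3]=6 [OK]
Mismatch at 6.

step = 6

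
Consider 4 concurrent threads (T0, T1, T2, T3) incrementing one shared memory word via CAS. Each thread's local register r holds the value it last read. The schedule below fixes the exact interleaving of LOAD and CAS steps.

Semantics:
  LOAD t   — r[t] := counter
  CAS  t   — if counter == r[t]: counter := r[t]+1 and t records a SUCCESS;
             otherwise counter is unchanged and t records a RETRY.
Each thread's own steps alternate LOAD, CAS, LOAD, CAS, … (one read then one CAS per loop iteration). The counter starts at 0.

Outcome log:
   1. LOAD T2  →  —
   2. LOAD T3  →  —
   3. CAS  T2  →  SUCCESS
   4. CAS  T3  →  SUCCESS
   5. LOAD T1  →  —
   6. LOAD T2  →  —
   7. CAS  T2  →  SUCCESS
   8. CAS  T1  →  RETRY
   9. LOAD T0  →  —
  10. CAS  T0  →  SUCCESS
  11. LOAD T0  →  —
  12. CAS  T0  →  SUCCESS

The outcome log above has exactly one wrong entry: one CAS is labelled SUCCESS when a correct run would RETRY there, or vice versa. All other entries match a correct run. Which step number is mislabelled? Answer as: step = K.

Reference trace:
step 1: T2 LOAD ⇒ load; ctr=0 reg=0
step 2: T3 LOAD ⇒ load; ctr=0 reg=0
step 3: T2 CAS ⇒ ok; ctr=1 reg=0
step 4: T3 CAS ⇒ retry; ctr=1 reg=0
step 5: T1 LOAD ⇒ load; ctr=1 reg=1
step 6: T2 LOAD ⇒ load; ctr=1 reg=1
step 7: T2 CAS ⇒ ok; ctr=2 reg=1
step 8: T1 CAS ⇒ retry; ctr=2 reg=1
step 9: T0 LOAD ⇒ load; ctr=2 reg=2
step 10: T0 CAS ⇒ ok; ctr=3 reg=2
step 11: T0 LOAD ⇒ load; ctr=3 reg=3
step 12: T0 CAS ⇒ ok; ctr=4 reg=3
Mismatch at 4.

step = 4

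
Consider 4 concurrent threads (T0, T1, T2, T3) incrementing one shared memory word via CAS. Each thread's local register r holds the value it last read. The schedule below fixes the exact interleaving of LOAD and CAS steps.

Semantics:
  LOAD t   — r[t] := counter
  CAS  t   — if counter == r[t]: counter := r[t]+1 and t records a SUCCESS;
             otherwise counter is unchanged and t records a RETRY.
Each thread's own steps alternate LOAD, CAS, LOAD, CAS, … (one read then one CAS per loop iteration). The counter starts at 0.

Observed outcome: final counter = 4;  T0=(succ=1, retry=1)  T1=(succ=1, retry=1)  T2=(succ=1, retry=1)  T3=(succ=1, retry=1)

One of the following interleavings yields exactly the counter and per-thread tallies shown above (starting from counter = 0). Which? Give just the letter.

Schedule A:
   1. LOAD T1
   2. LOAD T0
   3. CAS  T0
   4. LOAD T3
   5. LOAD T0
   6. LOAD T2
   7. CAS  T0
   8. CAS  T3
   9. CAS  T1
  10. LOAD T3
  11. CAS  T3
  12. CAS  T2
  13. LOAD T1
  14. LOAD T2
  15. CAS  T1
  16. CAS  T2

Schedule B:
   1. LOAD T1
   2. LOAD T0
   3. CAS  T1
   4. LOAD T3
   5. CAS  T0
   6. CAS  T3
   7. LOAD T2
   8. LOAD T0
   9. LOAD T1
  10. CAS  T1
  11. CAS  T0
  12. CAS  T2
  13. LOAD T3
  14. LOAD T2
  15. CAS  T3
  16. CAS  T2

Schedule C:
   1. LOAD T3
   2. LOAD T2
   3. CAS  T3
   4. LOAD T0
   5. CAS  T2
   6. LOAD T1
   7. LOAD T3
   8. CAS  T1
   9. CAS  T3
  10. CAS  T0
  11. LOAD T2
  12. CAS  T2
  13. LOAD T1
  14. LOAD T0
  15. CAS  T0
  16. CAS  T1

C

Tracing schedule C:
[1] T3.load  rd  (counter 0, T3.r 0)
[2] T2.load  rd  (counter 0, T2.r 0)
[3] T3.cas  hit  (counter 1, T3.r 0)
[4] T0.load  rd  (counter 1, T0.r 1)
[5] T2.cas  miss  (counter 1, T2.r 0)
[6] T1.load  rd  (counter 1, T1.r 1)
[7] T3.load  rd  (counter 1, T3.r 1)
[8] T1.cas  hit  (counter 2, T1.r 1)
[9] T3.cas  miss  (counter 2, T3.r 1)
[10] T0.cas  miss  (counter 2, T0.r 1)
[11] T2.load  rd  (counter 2, T2.r 2)
[12] T2.cas  hit  (counter 3, T2.r 2)
[13] T1.load  rd  (counter 3, T1.r 3)
[14] T0.load  rd  (counter 3, T0.r 3)
[15] T0.cas  hit  (counter 4, T0.r 3)
[16] T1.cas  miss  (counter 4, T1.r 3)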